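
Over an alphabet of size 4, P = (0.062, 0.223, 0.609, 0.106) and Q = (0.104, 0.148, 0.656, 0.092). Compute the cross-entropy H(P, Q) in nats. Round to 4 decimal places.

1.0760 nats

H(P,Q) = −Σ p·ln q.
  −0.062·ln(0.104) = 0.14033
  −0.223·ln(0.148) = 0.42605
  −0.609·ln(0.656) = 0.25675
  −0.106·ln(0.092) = 0.25291
H(P,Q) = 1.0760 nats.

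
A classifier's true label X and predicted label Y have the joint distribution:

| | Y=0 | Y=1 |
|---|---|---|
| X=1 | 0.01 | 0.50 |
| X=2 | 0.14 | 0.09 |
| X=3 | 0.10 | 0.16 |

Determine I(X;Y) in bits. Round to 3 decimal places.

0.268 bits

Marginals: p(X) = (0.5100, 0.2300, 0.2600), p(Y) = (0.2500, 0.7500).
I(X;Y) = Σ p(x,y)·log₂[p(x,y)/(p(x)p(y))].
  (1,0): 0.01·log₂(0.0784) = -0.0367
  (1,1): 0.50·log₂(1.3072) = 0.1932
  (2,0): 0.14·log₂(2.4348) = 0.1797
  (2,1): 0.09·log₂(0.5217) = -0.0845
  (3,0): 0.10·log₂(1.5385) = 0.0621
  (3,1): 0.16·log₂(0.8205) = -0.0457
Sum = 0.268 bits.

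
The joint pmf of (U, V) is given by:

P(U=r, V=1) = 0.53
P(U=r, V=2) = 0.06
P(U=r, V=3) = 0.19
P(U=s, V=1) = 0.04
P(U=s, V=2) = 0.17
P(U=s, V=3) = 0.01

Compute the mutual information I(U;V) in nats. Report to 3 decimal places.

0.210 nats

Marginals: p(U) = (0.7800, 0.2200), p(V) = (0.5700, 0.2300, 0.2000).
I(U;V) = H(U) + H(V) − H(U,V).
H(U) = 0.5269, H(V) = 0.9803, H(U,V) = 1.2969.
I(U;V) = 0.5269 + 0.9803 − 1.2969 = 0.210 nats.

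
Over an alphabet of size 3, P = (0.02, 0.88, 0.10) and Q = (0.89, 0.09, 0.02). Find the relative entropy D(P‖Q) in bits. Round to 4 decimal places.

D(P‖Q) = Σ p·log₂(p/q).
  0.02·log₂(0.02/0.89) = -0.10951
  0.88·log₂(0.88/0.09) = 2.89477
  0.10·log₂(0.10/0.02) = 0.23219
D(P‖Q) = 3.0174 bits.

3.0174 bits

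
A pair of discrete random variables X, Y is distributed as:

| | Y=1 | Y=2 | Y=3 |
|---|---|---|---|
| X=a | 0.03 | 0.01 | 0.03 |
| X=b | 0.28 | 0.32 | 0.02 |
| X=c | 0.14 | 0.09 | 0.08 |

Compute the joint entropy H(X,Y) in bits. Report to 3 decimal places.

2.524 bits

H(X,Y) = −Σ p(x,y)·log₂ p(x,y) over all 9 cells.
  cell (a,1): −0.03·log₂0.03 = 0.1518
  cell (a,2): −0.01·log₂0.01 = 0.0664
  cell (a,3): −0.03·log₂0.03 = 0.1518
  cell (b,1): −0.28·log₂0.28 = 0.5142
  cell (b,2): −0.32·log₂0.32 = 0.5260
  cell (b,3): −0.02·log₂0.02 = 0.1129
  cell (c,1): −0.14·log₂0.14 = 0.3971
  cell (c,2): −0.09·log₂0.09 = 0.3127
  cell (c,3): −0.08·log₂0.08 = 0.2915
Sum = 2.524 bits.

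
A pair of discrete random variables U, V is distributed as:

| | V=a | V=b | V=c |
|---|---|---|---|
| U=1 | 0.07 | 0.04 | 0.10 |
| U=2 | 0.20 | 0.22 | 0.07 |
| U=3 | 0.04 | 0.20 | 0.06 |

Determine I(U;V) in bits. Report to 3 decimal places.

Marginals: p(U) = (0.2100, 0.4900, 0.3000), p(V) = (0.3100, 0.4600, 0.2300).
I(U;V) = Σ p(x,y)·log₂[p(x,y)/(p(x)p(y))].
  (1,a): 0.07·log₂(1.0753) = 0.0073
  (1,b): 0.04·log₂(0.4141) = -0.0509
  (1,c): 0.10·log₂(2.0704) = 0.1050
  (2,a): 0.20·log₂(1.3167) = 0.0794
  (2,b): 0.22·log₂(0.9760) = -0.0077
  (2,c): 0.07·log₂(0.6211) = -0.0481
  (3,a): 0.04·log₂(0.4301) = -0.0487
  (3,b): 0.20·log₂(1.4493) = 0.1071
  (3,c): 0.06·log₂(0.8696) = -0.0121
Sum = 0.131 bits.

0.131 bits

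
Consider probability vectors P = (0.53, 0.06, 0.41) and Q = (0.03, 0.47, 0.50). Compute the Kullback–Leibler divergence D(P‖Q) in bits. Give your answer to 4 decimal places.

D(P‖Q) = Σ p·log₂(p/q).
  0.53·log₂(0.53/0.03) = 2.19577
  0.06·log₂(0.06/0.47) = -0.17818
  0.41·log₂(0.41/0.50) = -0.11738
D(P‖Q) = 1.9002 bits.

1.9002 bits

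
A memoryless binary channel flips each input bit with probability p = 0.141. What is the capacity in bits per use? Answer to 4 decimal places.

0.4131 bits

Binary symmetric channel: C = 1 − h₂(ε) where h₂ is the binary entropy function.
h₂(0.141) = −0.141·log₂0.141 − 0.859·log₂0.859 = 0.5869.
C = 1 − 0.5869 = 0.4131 bits per channel use.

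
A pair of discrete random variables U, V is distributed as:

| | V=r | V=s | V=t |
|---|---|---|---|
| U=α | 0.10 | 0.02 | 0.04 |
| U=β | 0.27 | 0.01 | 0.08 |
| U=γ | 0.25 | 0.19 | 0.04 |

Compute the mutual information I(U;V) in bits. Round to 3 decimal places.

0.153 bits

Marginals: p(U) = (0.1600, 0.3600, 0.4800), p(V) = (0.6200, 0.2200, 0.1600).
I(U;V) = H(U) + H(V) − H(U,V).
H(U) = 1.4619, H(V) = 1.3312, H(U,V) = 2.6398.
I(U;V) = 1.4619 + 1.3312 − 2.6398 = 0.153 bits.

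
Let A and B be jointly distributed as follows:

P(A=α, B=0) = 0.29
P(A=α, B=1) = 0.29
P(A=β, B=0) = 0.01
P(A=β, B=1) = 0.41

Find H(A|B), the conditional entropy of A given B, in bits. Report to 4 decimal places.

Chain rule: H(A|B) = H(A,B) − H(B).
Marginals: p(A) = (0.5800, 0.4200), p(B) = (0.3000, 0.7000).
H(A,B) = 1.6296 bits; H(B) = 0.8813 bits.
H(A|B) = 1.6296 − 0.8813 = 0.7483 bits.

0.7483 bits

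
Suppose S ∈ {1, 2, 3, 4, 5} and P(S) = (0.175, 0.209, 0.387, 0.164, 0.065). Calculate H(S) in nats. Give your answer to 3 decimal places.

1.474 nats

H(S) = −Σ p·ln p.
  −(0.175)·ln(0.175) = 0.3050
  −(0.209)·ln(0.209) = 0.3272
  −(0.387)·ln(0.387) = 0.3674
  −(0.164)·ln(0.164) = 0.2965
  −(0.065)·ln(0.065) = 0.1777
Sum: 0.3050 + 0.3272 + 0.3674 + 0.2965 + 0.1777 = 1.474 nats.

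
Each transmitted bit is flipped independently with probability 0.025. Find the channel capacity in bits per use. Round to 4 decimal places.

Binary symmetric channel: C = 1 − h₂(ε) where h₂ is the binary entropy function.
h₂(0.025) = −0.025·log₂0.025 − 0.975·log₂0.975 = 0.1687.
C = 1 − 0.1687 = 0.8313 bits per channel use.

0.8313 bits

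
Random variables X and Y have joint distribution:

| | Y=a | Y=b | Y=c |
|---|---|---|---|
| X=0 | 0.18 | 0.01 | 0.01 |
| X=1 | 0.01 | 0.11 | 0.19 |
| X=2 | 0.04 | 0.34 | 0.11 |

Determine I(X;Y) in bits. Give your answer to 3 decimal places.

Marginals: p(X) = (0.2000, 0.3100, 0.4900), p(Y) = (0.2300, 0.4600, 0.3100).
I(X;Y) = H(X) + H(Y) − H(X,Y).
H(X) = 1.4925, H(Y) = 1.5268, H(X,Y) = 2.5154.
I(X;Y) = 1.4925 + 1.5268 − 2.5154 = 0.504 bits.

0.504 bits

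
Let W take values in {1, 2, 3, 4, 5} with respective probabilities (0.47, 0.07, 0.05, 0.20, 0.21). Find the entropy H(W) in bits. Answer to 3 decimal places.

H(W) = −Σ p·log₂ p.
  −(0.47)·log₂(0.47) = 0.5120
  −(0.07)·log₂(0.07) = 0.2686
  −(0.05)·log₂(0.05) = 0.2161
  −(0.20)·log₂(0.20) = 0.4644
  −(0.21)·log₂(0.21) = 0.4728
Sum: 0.5120 + 0.2686 + 0.2161 + 0.4644 + 0.4728 = 1.934 bits.

1.934 bits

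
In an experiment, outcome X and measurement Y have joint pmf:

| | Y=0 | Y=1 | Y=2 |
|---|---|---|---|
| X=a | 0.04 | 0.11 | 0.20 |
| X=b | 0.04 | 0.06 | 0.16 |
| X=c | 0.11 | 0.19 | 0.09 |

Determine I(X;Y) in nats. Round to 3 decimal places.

0.068 nats

Marginals: p(X) = (0.3500, 0.2600, 0.3900), p(Y) = (0.1900, 0.3600, 0.4500).
I(X;Y) = H(X) + H(Y) − H(X,Y).
H(X) = 1.0849, H(Y) = 1.0427, H(X,Y) = 2.0593.
I(X;Y) = 1.0849 + 1.0427 − 2.0593 = 0.068 nats.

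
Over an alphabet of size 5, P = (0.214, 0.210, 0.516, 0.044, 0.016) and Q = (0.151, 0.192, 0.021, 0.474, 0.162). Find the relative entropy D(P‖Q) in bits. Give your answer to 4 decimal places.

D(P‖Q) = Σ p·log₂(p/q).
  0.214·log₂(0.214/0.151) = 0.10766
  0.210·log₂(0.210/0.192) = 0.02715
  0.516·log₂(0.516/0.021) = 2.38336
  0.044·log₂(0.044/0.474) = -0.15089
  0.016·log₂(0.016/0.162) = -0.05344
D(P‖Q) = 2.3138 bits.

2.3138 bits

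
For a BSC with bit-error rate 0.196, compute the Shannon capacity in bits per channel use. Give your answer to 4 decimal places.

0.2861 bits

Binary symmetric channel: C = 1 − h₂(ε) where h₂ is the binary entropy function.
h₂(0.196) = −0.196·log₂0.196 − 0.804·log₂0.804 = 0.7139.
C = 1 − 0.7139 = 0.2861 bits per channel use.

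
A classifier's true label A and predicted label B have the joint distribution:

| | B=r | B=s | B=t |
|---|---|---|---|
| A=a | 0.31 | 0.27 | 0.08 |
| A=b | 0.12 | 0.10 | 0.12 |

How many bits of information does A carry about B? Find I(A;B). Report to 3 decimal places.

Marginals: p(A) = (0.6600, 0.3400), p(B) = (0.4300, 0.3700, 0.2000).
I(A;B) = Σ p(x,y)·log₂[p(x,y)/(p(x)p(y))].
  (a,r): 0.31·log₂(1.0923) = 0.0395
  (a,s): 0.27·log₂(1.1057) = 0.0391
  (a,t): 0.08·log₂(0.6061) = -0.0578
  (b,r): 0.12·log₂(0.8208) = -0.0342
  (b,s): 0.10·log₂(0.7949) = -0.0331
  (b,t): 0.12·log₂(1.7647) = 0.0983
Sum = 0.052 bits.

0.052 bits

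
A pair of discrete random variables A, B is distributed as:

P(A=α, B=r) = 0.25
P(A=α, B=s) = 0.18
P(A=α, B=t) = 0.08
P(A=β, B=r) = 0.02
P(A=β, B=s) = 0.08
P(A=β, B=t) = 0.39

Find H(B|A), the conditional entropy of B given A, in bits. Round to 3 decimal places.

Chain rule: H(B|A) = H(A,B) − H(A).
Marginals: p(A) = (0.5100, 0.4900), p(B) = (0.2700, 0.2600, 0.4700).
H(A,B) = 2.1710 bits; H(A) = 0.9997 bits.
H(B|A) = 2.1710 − 0.9997 = 1.171 bits.

1.171 bits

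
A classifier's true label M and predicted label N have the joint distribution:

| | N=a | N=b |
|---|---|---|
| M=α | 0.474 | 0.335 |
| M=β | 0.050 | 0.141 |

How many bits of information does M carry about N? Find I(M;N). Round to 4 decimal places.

0.0482 bits

Marginals: p(M) = (0.8090, 0.1910), p(N) = (0.5240, 0.4760).
I(M;N) = Σ p(x,y)·log₂[p(x,y)/(p(x)p(y))].
  (α,a): 0.474·log₂(1.1181) = 0.07637
  (α,b): 0.335·log₂(0.8699) = -0.06734
  (β,a): 0.050·log₂(0.4996) = -0.05006
  (β,b): 0.141·log₂(1.5509) = 0.08927
Sum = 0.0482 bits.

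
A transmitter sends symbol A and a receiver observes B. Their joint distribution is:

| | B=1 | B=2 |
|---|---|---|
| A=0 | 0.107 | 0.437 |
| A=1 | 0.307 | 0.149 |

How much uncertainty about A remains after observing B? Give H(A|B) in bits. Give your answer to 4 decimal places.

Chain rule: H(A|B) = H(A,B) − H(B).
Marginals: p(A) = (0.5440, 0.4560), p(B) = (0.4140, 0.5860).
H(A,B) = 1.7992 bits; H(B) = 0.9786 bits.
H(A|B) = 1.7992 − 0.9786 = 0.8206 bits.

0.8206 bits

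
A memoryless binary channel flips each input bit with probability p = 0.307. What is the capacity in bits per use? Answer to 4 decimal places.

Binary symmetric channel: C = 1 − h₂(ε) where h₂ is the binary entropy function.
h₂(0.307) = −0.307·log₂0.307 − 0.693·log₂0.693 = 0.8897.
C = 1 − 0.8897 = 0.1103 bits per channel use.

0.1103 bits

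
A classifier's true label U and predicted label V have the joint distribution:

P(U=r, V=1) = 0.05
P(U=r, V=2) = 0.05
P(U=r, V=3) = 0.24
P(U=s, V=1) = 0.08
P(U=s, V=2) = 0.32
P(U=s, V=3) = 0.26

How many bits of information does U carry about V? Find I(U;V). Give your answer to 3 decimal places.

Marginals: p(U) = (0.3400, 0.6600), p(V) = (0.1300, 0.3700, 0.5000).
I(U;V) = Σ p(x,y)·log₂[p(x,y)/(p(x)p(y))].
  (r,1): 0.05·log₂(1.1312) = 0.0089
  (r,2): 0.05·log₂(0.3975) = -0.0666
  (r,3): 0.24·log₂(1.4118) = 0.1194
  (s,1): 0.08·log₂(0.9324) = -0.0081
  (s,2): 0.32·log₂(1.3104) = 0.1248
  (s,3): 0.26·log₂(0.7879) = -0.0894
Sum = 0.089 bits.

0.089 bits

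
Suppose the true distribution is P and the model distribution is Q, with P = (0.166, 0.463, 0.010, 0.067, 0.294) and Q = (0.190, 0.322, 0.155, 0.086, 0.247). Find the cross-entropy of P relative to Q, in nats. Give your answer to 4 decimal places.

H(P,Q) = −Σ p·ln q.
  −0.166·ln(0.190) = 0.27568
  −0.463·ln(0.322) = 0.52467
  −0.010·ln(0.155) = 0.01864
  −0.067·ln(0.086) = 0.16438
  −0.294·ln(0.247) = 0.41112
H(P,Q) = 1.3945 nats.

1.3945 nats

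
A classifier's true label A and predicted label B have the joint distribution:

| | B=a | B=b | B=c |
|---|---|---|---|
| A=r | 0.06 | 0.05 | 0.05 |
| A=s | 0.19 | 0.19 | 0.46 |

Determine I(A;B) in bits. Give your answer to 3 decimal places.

0.022 bits

Marginals: p(A) = (0.1600, 0.8400), p(B) = (0.2500, 0.2400, 0.5100).
I(A;B) = Σ p(x,y)·log₂[p(x,y)/(p(x)p(y))].
  (r,a): 0.06·log₂(1.5000) = 0.0351
  (r,b): 0.05·log₂(1.3021) = 0.0190
  (r,c): 0.05·log₂(0.6127) = -0.0353
  (s,a): 0.19·log₂(0.9048) = -0.0274
  (s,b): 0.19·log₂(0.9425) = -0.0162
  (s,c): 0.46·log₂(1.0738) = 0.0472
Sum = 0.022 bits.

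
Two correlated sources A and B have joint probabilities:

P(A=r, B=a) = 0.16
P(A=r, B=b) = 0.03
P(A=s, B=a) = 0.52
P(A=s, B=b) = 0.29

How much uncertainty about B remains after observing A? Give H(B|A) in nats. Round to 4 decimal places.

0.6112 nats

Marginals: p(A) = (0.1900, 0.8100), p(B) = (0.6800, 0.3200).
H(B|A) = Σ p(A) · H(B|A=·).
  A=r: p=0.1900, H(B|A=r) = 0.4362
  A=s: p=0.8100, H(B|A=s) = 0.6523
Weighted sum = 0.6112 nats.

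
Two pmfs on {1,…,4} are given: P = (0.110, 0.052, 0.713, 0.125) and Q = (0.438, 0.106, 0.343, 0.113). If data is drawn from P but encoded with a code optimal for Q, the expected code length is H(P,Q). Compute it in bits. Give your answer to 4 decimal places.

1.7933 bits

H(P,Q) = −Σ p·log₂ q.
  −0.110·log₂(0.438) = 0.13101
  −0.052·log₂(0.106) = 0.16837
  −0.713·log₂(0.343) = 1.10067
  −0.125·log₂(0.113) = 0.39320
H(P,Q) = 1.7933 bits.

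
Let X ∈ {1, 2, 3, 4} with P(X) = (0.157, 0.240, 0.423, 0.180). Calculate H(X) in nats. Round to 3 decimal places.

1.306 nats

H(X) = −Σ p·ln p.
  −(0.157)·ln(0.157) = 0.2907
  −(0.240)·ln(0.240) = 0.3425
  −(0.423)·ln(0.423) = 0.3639
  −(0.180)·ln(0.180) = 0.3087
Sum: 0.2907 + 0.3425 + 0.3639 + 0.3087 = 1.306 nats.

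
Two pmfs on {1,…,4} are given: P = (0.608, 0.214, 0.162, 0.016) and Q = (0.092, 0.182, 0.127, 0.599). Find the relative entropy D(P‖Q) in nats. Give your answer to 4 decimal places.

D(P‖Q) = Σ p·ln(p/q).
  0.608·ln(0.608/0.092) = 1.14814
  0.214·ln(0.214/0.182) = 0.03466
  0.162·ln(0.162/0.127) = 0.03943
  0.016·ln(0.016/0.599) = -0.05796
D(P‖Q) = 1.1643 nats.

1.1643 nats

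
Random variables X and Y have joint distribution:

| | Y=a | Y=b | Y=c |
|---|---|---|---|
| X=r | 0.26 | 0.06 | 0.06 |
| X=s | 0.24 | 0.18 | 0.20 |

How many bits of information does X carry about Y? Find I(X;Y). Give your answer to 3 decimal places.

0.061 bits

Marginals: p(X) = (0.3800, 0.6200), p(Y) = (0.5000, 0.2400, 0.2600).
I(X;Y) = Σ p(x,y)·log₂[p(x,y)/(p(x)p(y))].
  (r,a): 0.26·log₂(1.3684) = 0.1177
  (r,b): 0.06·log₂(0.6579) = -0.0362
  (r,c): 0.06·log₂(0.6073) = -0.0432
  (s,a): 0.24·log₂(0.7742) = -0.0886
  (s,b): 0.18·log₂(1.2097) = 0.0494
  (s,c): 0.20·log₂(1.2407) = 0.0622
Sum = 0.061 bits.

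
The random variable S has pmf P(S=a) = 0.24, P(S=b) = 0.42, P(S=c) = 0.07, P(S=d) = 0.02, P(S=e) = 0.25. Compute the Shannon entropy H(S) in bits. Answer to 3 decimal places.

H(S) = −Σ p·log₂ p.
  −(0.24)·log₂(0.24) = 0.4941
  −(0.42)·log₂(0.42) = 0.5256
  −(0.07)·log₂(0.07) = 0.2686
  −(0.02)·log₂(0.02) = 0.1129
  −(0.25)·log₂(0.25) = 0.5000
Sum: 0.4941 + 0.5256 + 0.2686 + 0.1129 + 0.5000 = 1.901 bits.

1.901 bits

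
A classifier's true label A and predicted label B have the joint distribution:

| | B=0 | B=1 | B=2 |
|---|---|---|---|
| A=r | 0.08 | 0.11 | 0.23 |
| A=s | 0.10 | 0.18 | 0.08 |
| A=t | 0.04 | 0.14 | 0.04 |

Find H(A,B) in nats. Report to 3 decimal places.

2.057 nats

H(A,B) = −Σ p(x,y)·ln p(x,y) over all 9 cells.
  cell (r,0): −0.08·ln0.08 = 0.2021
  cell (r,1): −0.11·ln0.11 = 0.2428
  cell (r,2): −0.23·ln0.23 = 0.3380
  cell (s,0): −0.10·ln0.10 = 0.2303
  cell (s,1): −0.18·ln0.18 = 0.3087
  cell (s,2): −0.08·ln0.08 = 0.2021
  cell (t,0): −0.04·ln0.04 = 0.1288
  cell (t,1): −0.14·ln0.14 = 0.2753
  cell (t,2): −0.04·ln0.04 = 0.1288
Sum = 2.057 nats.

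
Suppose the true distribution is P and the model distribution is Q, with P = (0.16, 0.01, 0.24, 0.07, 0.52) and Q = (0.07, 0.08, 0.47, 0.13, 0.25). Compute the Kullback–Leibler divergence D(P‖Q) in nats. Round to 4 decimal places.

D(P‖Q) = Σ p·ln(p/q).
  0.16·ln(0.16/0.07) = 0.13227
  0.01·ln(0.01/0.08) = -0.02079
  0.24·ln(0.24/0.47) = -0.16130
  0.07·ln(0.07/0.13) = -0.04333
  0.52·ln(0.52/0.25) = 0.38083
D(P‖Q) = 0.2877 nats.

0.2877 nats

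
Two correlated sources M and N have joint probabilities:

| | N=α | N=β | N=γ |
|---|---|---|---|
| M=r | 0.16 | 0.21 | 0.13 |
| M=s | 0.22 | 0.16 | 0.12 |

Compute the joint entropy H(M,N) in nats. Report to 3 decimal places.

H(M,N) = −Σ p(x,y)·ln p(x,y) over all 6 cells.
  cell (r,α): −0.16·ln0.16 = 0.2932
  cell (r,β): −0.21·ln0.21 = 0.3277
  cell (r,γ): −0.13·ln0.13 = 0.2652
  cell (s,α): −0.22·ln0.22 = 0.3331
  cell (s,β): −0.16·ln0.16 = 0.2932
  cell (s,γ): −0.12·ln0.12 = 0.2544
Sum = 1.767 nats.

1.767 nats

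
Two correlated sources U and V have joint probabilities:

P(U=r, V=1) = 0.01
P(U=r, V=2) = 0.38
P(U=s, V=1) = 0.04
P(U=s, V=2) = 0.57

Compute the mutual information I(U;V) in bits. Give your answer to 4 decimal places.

0.0063 bits

Marginals: p(U) = (0.3900, 0.6100), p(V) = (0.0500, 0.9500).
I(U;V) = Σ p(x,y)·log₂[p(x,y)/(p(x)p(y))].
  (r,1): 0.01·log₂(0.5128) = -0.00963
  (r,2): 0.38·log₂(1.0256) = 0.01388
  (s,1): 0.04·log₂(1.3115) = 0.01565
  (s,2): 0.57·log₂(0.9836) = -0.01359
Sum = 0.0063 bits.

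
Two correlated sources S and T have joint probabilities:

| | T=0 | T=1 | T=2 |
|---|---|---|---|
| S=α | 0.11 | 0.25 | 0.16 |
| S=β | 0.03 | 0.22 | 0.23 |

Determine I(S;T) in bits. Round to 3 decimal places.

0.044 bits

Marginals: p(S) = (0.5200, 0.4800), p(T) = (0.1400, 0.4700, 0.3900).
I(S;T) = Σ p(x,y)·log₂[p(x,y)/(p(x)p(y))].
  (α,0): 0.11·log₂(1.5110) = 0.0655
  (α,1): 0.25·log₂(1.0229) = 0.0082
  (α,2): 0.16·log₂(0.7890) = -0.0547
  (β,0): 0.03·log₂(0.4464) = -0.0349
  (β,1): 0.22·log₂(0.9752) = -0.0080
  (β,2): 0.23·log₂(1.2286) = 0.0683
Sum = 0.044 bits.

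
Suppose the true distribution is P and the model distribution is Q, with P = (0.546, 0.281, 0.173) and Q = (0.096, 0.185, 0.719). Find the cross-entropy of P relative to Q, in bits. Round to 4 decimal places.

2.6123 bits

H(P,Q) = −Σ p·log₂ q.
  −0.546·log₂(0.096) = 1.84593
  −0.281·log₂(0.185) = 0.68407
  −0.173·log₂(0.719) = 0.08234
H(P,Q) = 2.6123 bits.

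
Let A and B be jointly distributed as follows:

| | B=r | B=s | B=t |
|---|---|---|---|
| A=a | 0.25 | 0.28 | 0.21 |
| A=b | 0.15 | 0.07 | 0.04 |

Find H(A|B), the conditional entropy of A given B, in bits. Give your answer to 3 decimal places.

0.793 bits

Chain rule: H(A|B) = H(A,B) − H(B).
Marginals: p(A) = (0.7400, 0.2600), p(B) = (0.4000, 0.3500, 0.2500).
H(A,B) = 2.3519 bits; H(B) = 1.5589 bits.
H(A|B) = 2.3519 − 1.5589 = 0.793 bits.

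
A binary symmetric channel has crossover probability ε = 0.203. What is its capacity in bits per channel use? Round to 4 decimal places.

Binary symmetric channel: C = 1 − h₂(ε) where h₂ is the binary entropy function.
h₂(0.203) = −0.203·log₂0.203 − 0.797·log₂0.797 = 0.7279.
C = 1 − 0.7279 = 0.2721 bits per channel use.

0.2721 bits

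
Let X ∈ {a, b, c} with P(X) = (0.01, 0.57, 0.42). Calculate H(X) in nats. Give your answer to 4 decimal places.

0.7308 nats

H(X) = −Σ p·ln p.
  −(0.01)·ln(0.01) = 0.04605
  −(0.57)·ln(0.57) = 0.32041
  −(0.42)·ln(0.42) = 0.36435
Sum: 0.04605 + 0.32041 + 0.36435 = 0.7308 nats.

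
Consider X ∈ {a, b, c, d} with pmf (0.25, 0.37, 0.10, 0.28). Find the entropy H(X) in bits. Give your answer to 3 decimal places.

1.877 bits

H(X) = −Σ p·log₂ p.
  −(0.25)·log₂(0.25) = 0.5000
  −(0.37)·log₂(0.37) = 0.5307
  −(0.10)·log₂(0.10) = 0.3322
  −(0.28)·log₂(0.28) = 0.5142
Sum: 0.5000 + 0.5307 + 0.3322 + 0.5142 = 1.877 bits.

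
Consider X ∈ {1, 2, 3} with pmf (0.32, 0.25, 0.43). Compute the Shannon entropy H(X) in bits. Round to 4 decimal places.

H(X) = −Σ p·log₂ p.
  −(0.32)·log₂(0.32) = 0.52603
  −(0.25)·log₂(0.25) = 0.50000
  −(0.43)·log₂(0.43) = 0.52356
Sum: 0.52603 + 0.50000 + 0.52356 = 1.5496 bits.

1.5496 bits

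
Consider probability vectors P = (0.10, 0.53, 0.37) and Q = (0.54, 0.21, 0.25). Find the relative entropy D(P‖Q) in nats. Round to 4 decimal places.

0.4671 nats

D(P‖Q) = Σ p·ln(p/q).
  0.10·ln(0.10/0.54) = -0.16864
  0.53·ln(0.53/0.21) = 0.49066
  0.37·ln(0.37/0.25) = 0.14506
D(P‖Q) = 0.4671 nats.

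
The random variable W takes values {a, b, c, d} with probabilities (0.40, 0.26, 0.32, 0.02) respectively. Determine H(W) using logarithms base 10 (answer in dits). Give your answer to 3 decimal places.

0.504 dits

H(W) = −Σ p·log₁₀ p.
  −(0.40)·log₁₀(0.40) = 0.1592
  −(0.26)·log₁₀(0.26) = 0.1521
  −(0.32)·log₁₀(0.32) = 0.1584
  −(0.02)·log₁₀(0.02) = 0.0340
Sum: 0.1592 + 0.1521 + 0.1584 + 0.0340 = 0.504 dits.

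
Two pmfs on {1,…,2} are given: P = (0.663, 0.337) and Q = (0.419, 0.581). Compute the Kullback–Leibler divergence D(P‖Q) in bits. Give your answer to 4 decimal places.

D(P‖Q) = Σ p·log₂(p/q).
  0.663·log₂(0.663/0.419) = 0.43894
  0.337·log₂(0.337/0.581) = -0.26481
D(P‖Q) = 0.1741 bits.

0.1741 bits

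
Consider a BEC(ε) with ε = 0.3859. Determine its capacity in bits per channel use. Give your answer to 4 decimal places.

Binary erasure channel: capacity C = 1 − ε.
C = 1 − 0.3859 = 0.6141 bits per channel use.

0.6141 bits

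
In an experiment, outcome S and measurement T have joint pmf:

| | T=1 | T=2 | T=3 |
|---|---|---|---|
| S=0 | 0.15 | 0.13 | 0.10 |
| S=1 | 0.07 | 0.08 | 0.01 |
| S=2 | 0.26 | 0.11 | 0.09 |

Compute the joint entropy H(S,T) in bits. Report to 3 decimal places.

2.920 bits

H(S,T) = −Σ p(x,y)·log₂ p(x,y) over all 9 cells.
  cell (0,1): −0.15·log₂0.15 = 0.4105
  cell (0,2): −0.13·log₂0.13 = 0.3826
  cell (0,3): −0.10·log₂0.10 = 0.3322
  cell (1,1): −0.07·log₂0.07 = 0.2686
  cell (1,2): −0.08·log₂0.08 = 0.2915
  cell (1,3): −0.01·log₂0.01 = 0.0664
  cell (2,1): −0.26·log₂0.26 = 0.5053
  cell (2,2): −0.11·log₂0.11 = 0.3503
  cell (2,3): −0.09·log₂0.09 = 0.3127
Sum = 2.920 bits.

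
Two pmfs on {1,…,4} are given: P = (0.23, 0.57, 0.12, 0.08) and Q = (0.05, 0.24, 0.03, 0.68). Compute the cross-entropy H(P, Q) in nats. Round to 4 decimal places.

H(P,Q) = −Σ p·ln q.
  −0.23·ln(0.05) = 0.68902
  −0.57·ln(0.24) = 0.81346
  −0.12·ln(0.03) = 0.42079
  −0.08·ln(0.68) = 0.03085
H(P,Q) = 1.9541 nats.

1.9541 nats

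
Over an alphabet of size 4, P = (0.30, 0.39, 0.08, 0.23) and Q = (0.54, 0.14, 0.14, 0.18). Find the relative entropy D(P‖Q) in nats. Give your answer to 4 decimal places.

0.2348 nats

D(P‖Q) = Σ p·ln(p/q).
  0.30·ln(0.30/0.54) = -0.17634
  0.39·ln(0.39/0.14) = 0.39956
  0.08·ln(0.08/0.14) = -0.04477
  0.23·ln(0.23/0.18) = 0.05638
D(P‖Q) = 0.2348 nats.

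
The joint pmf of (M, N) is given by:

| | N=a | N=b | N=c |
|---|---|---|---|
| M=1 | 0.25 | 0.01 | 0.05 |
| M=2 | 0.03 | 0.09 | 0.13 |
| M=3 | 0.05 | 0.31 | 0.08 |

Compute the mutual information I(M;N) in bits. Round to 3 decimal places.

Marginals: p(M) = (0.3100, 0.2500, 0.4400), p(N) = (0.3300, 0.4100, 0.2600).
I(M;N) = H(M) + H(N) − H(M,N).
H(M) = 1.5449, H(N) = 1.5605, H(M,N) = 2.6610.
I(M;N) = 1.5449 + 1.5605 − 2.6610 = 0.444 bits.

0.444 bits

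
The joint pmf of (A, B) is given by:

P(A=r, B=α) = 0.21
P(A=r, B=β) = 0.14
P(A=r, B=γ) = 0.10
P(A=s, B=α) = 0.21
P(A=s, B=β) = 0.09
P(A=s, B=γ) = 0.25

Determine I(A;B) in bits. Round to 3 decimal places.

0.049 bits

Marginals: p(A) = (0.4500, 0.5500), p(B) = (0.4200, 0.2300, 0.3500).
I(A;B) = H(A) + H(B) − H(A,B).
H(A) = 0.9928, H(B) = 1.5434, H(A,B) = 2.4876.
I(A;B) = 0.9928 + 1.5434 − 2.4876 = 0.049 bits.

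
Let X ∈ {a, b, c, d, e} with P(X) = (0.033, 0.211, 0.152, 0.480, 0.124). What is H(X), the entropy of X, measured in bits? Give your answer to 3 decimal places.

H(X) = −Σ p·log₂ p.
  −(0.033)·log₂(0.033) = 0.1624
  −(0.211)·log₂(0.211) = 0.4736
  −(0.152)·log₂(0.152) = 0.4131
  −(0.480)·log₂(0.480) = 0.5083
  −(0.124)·log₂(0.124) = 0.3734
Sum: 0.1624 + 0.4736 + 0.4131 + 0.5083 + 0.3734 = 1.931 bits.

1.931 bits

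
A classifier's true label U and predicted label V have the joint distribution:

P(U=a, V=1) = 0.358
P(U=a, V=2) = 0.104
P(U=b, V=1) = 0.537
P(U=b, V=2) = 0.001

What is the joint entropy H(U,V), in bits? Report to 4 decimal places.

H(U,V) = −Σ p(x,y)·log₂ p(x,y) over all 4 cells.
  cell (a,1): −0.358·log₂0.358 = 0.53054
  cell (a,2): −0.104·log₂0.104 = 0.33960
  cell (b,1): −0.537·log₂0.537 = 0.48169
  cell (b,2): −0.001·log₂0.001 = 0.00997
Sum = 1.3618 bits.

1.3618 bits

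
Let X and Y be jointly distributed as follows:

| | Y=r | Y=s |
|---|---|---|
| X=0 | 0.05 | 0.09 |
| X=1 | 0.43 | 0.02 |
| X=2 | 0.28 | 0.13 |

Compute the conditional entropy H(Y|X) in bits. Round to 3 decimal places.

0.619 bits

Marginals: p(X) = (0.1400, 0.4500, 0.4100), p(Y) = (0.7600, 0.2400).
H(Y|X) = Σ p(X) · H(Y|X=·).
  X=0: p=0.1400, H(Y|X=0) = 0.9403
  X=1: p=0.4500, H(Y|X=1) = 0.2623
  X=2: p=0.4100, H(Y|X=2) = 0.9012
Weighted sum = 0.619 bits.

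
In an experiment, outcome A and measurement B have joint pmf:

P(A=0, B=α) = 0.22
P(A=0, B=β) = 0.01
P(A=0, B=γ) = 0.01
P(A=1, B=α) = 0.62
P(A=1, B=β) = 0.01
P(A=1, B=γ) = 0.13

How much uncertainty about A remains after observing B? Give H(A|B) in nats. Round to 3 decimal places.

0.533 nats

Marginals: p(A) = (0.2400, 0.7600), p(B) = (0.8400, 0.0200, 0.1400).
H(A|B) = Σ p(B) · H(A|B=·).
  B=α: p=0.8400, H(A|B=α) = 0.5750
  B=β: p=0.0200, H(A|B=β) = 0.6931
  B=γ: p=0.1400, H(A|B=γ) = 0.2573
Weighted sum = 0.533 nats.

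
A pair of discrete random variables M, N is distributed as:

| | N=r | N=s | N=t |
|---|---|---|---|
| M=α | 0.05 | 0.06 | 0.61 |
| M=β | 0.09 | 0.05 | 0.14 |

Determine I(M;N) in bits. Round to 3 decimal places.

0.094 bits

Marginals: p(M) = (0.7200, 0.2800), p(N) = (0.1400, 0.1100, 0.7500).
I(M;N) = H(M) + H(N) − H(M,N).
H(M) = 0.8555, H(N) = 1.0587, H(M,N) = 1.8205.
I(M;N) = 0.8555 + 1.0587 − 1.8205 = 0.094 bits.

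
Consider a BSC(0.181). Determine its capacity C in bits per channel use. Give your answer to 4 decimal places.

Binary symmetric channel: C = 1 − h₂(ε) where h₂ is the binary entropy function.
h₂(0.181) = −0.181·log₂0.181 − 0.819·log₂0.819 = 0.6823.
C = 1 − 0.6823 = 0.3177 bits per channel use.

0.3177 bits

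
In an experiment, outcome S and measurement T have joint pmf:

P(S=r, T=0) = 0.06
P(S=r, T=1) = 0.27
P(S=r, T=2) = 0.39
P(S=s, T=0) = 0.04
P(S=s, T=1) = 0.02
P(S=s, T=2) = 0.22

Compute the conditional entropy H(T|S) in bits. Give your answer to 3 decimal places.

1.207 bits

Marginals: p(S) = (0.7200, 0.2800), p(T) = (0.1000, 0.2900, 0.6100).
H(T|S) = Σ p(S) · H(T|S=·).
  S=r: p=0.7200, H(T|S=r) = 1.3085
  S=s: p=0.2800, H(T|S=s) = 0.9464
Weighted sum = 1.207 bits.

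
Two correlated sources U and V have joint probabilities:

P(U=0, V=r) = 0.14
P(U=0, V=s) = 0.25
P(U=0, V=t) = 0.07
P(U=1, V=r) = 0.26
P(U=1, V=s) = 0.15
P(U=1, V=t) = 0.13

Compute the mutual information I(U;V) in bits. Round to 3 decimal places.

Marginals: p(U) = (0.4600, 0.5400), p(V) = (0.4000, 0.4000, 0.2000).
I(U;V) = H(U) + H(V) − H(U,V).
H(U) = 0.9954, H(V) = 1.5219, H(U,V) = 2.4641.
I(U;V) = 0.9954 + 1.5219 − 2.4641 = 0.053 bits.

0.053 bits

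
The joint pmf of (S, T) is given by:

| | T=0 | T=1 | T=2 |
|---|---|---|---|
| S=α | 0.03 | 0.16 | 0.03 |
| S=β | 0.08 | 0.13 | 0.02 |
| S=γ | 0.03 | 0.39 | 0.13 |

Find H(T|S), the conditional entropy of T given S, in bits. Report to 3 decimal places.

1.135 bits

Chain rule: H(T|S) = H(S,T) − H(S).
Marginals: p(S) = (0.2200, 0.2300, 0.5500), p(T) = (0.1400, 0.6800, 0.1800).
H(S,T) = 2.5778 bits; H(S) = 1.4426 bits.
H(T|S) = 2.5778 − 1.4426 = 1.135 bits.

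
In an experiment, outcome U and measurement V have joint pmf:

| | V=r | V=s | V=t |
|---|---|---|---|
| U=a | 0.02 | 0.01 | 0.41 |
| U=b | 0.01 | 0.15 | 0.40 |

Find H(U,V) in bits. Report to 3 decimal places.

H(U,V) = −Σ p(x,y)·log₂ p(x,y) over all 6 cells.
  cell (a,r): −0.02·log₂0.02 = 0.1129
  cell (a,s): −0.01·log₂0.01 = 0.0664
  cell (a,t): −0.41·log₂0.41 = 0.5274
  cell (b,r): −0.01·log₂0.01 = 0.0664
  cell (b,s): −0.15·log₂0.15 = 0.4105
  cell (b,t): −0.40·log₂0.40 = 0.5288
Sum = 1.712 bits.

1.712 bits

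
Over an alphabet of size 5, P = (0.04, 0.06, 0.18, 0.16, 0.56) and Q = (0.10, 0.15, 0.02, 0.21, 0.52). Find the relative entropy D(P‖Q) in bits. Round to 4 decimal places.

D(P‖Q) = Σ p·log₂(p/q).
  0.04·log₂(0.04/0.10) = -0.05288
  0.06·log₂(0.06/0.15) = -0.07932
  0.18·log₂(0.18/0.02) = 0.57059
  0.16·log₂(0.16/0.21) = -0.06277
  0.56·log₂(0.56/0.52) = 0.05987
D(P‖Q) = 0.4355 bits.

0.4355 bits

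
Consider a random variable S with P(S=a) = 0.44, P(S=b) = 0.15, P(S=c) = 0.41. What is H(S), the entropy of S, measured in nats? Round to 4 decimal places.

1.0114 nats

H(S) = −Σ p·ln p.
  −(0.44)·ln(0.44) = 0.36123
  −(0.15)·ln(0.15) = 0.28457
  −(0.41)·ln(0.41) = 0.36556
Sum: 0.36123 + 0.28457 + 0.36556 = 1.0114 nats.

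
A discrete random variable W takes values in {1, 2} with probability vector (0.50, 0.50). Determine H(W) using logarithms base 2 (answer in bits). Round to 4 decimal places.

1.0000 bits

H(W) = −Σ p·log₂ p.
  −(0.50)·log₂(0.50) = 0.50000
  −(0.50)·log₂(0.50) = 0.50000
Sum: 0.50000 + 0.50000 = 1.0000 bits.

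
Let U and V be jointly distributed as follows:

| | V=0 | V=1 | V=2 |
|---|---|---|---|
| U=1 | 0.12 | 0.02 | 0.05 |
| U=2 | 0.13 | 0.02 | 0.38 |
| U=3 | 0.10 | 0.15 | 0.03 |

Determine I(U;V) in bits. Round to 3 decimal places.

Marginals: p(U) = (0.1900, 0.5300, 0.2800), p(V) = (0.3500, 0.1900, 0.4600).
I(U;V) = Σ p(x,y)·log₂[p(x,y)/(p(x)p(y))].
  (1,0): 0.12·log₂(1.8045) = 0.1022
  (1,1): 0.02·log₂(0.5540) = -0.0170
  (1,2): 0.05·log₂(0.5721) = -0.0403
  (2,0): 0.13·log₂(0.7008) = -0.0667
  (2,1): 0.02·log₂(0.1986) = -0.0466
  (2,2): 0.38·log₂(1.5587) = 0.2433
  (3,0): 0.10·log₂(1.0204) = 0.0029
  (3,1): 0.15·log₂(2.8195) = 0.2243
  (3,2): 0.03·log₂(0.2329) = -0.0631
Sum = 0.339 bits.

0.339 bits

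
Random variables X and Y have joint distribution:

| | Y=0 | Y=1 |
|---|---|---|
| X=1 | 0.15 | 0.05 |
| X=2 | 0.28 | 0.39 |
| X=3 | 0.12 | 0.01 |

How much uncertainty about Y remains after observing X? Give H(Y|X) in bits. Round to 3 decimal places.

0.870 bits

Chain rule: H(Y|X) = H(X,Y) − H(X).
Marginals: p(X) = (0.2000, 0.6700, 0.1300), p(Y) = (0.5500, 0.4500).
H(X,Y) = 2.1042 bits; H(X) = 1.2341 bits.
H(Y|X) = 2.1042 − 1.2341 = 0.870 bits.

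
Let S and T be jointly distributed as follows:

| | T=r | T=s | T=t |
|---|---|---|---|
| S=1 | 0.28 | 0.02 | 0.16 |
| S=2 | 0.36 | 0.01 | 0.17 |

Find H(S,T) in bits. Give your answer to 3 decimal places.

H(S,T) = −Σ p(x,y)·log₂ p(x,y) over all 6 cells.
  cell (1,r): −0.28·log₂0.28 = 0.5142
  cell (1,s): −0.02·log₂0.02 = 0.1129
  cell (1,t): −0.16·log₂0.16 = 0.4230
  cell (2,r): −0.36·log₂0.36 = 0.5306
  cell (2,s): −0.01·log₂0.01 = 0.0664
  cell (2,t): −0.17·log₂0.17 = 0.4346
Sum = 2.082 bits.

2.082 bits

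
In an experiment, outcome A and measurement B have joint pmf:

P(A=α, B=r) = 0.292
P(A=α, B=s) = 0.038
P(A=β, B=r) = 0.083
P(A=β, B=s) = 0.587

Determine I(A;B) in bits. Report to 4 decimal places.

0.4223 bits

Marginals: p(A) = (0.3300, 0.6700), p(B) = (0.3750, 0.6250).
I(A;B) = H(A) + H(B) − H(A,B).
H(A) = 0.9149, H(B) = 0.9544, H(A,B) = 1.4470.
I(A;B) = 0.9149 + 0.9544 − 1.4470 = 0.4223 bits.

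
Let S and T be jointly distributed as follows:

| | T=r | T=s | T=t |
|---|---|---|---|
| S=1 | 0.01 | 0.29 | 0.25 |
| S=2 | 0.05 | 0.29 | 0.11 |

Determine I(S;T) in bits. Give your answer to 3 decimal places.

0.054 bits

Marginals: p(S) = (0.5500, 0.4500), p(T) = (0.0600, 0.5800, 0.3600).
I(S;T) = H(S) + H(T) − H(S,T).
H(S) = 0.9928, H(T) = 1.2300, H(S,T) = 2.1686.
I(S;T) = 0.9928 + 1.2300 − 2.1686 = 0.054 bits.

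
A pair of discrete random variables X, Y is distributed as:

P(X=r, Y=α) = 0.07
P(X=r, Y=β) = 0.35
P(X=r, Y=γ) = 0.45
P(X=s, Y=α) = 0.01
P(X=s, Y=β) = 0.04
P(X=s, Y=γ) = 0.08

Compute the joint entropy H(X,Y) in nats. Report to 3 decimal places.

H(X,Y) = −Σ p(x,y)·ln p(x,y) over all 6 cells.
  cell (r,α): −0.07·ln0.07 = 0.1861
  cell (r,β): −0.35·ln0.35 = 0.3674
  cell (r,γ): −0.45·ln0.45 = 0.3593
  cell (s,α): −0.01·ln0.01 = 0.0461
  cell (s,β): −0.04·ln0.04 = 0.1288
  cell (s,γ): −0.08·ln0.08 = 0.2021
Sum = 1.290 nats.

1.290 nats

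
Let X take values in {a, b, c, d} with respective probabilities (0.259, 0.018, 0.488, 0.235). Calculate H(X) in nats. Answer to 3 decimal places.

1.113 nats

H(X) = −Σ p·ln p.
  −(0.259)·ln(0.259) = 0.3499
  −(0.018)·ln(0.018) = 0.0723
  −(0.488)·ln(0.488) = 0.3501
  −(0.235)·ln(0.235) = 0.3403
Sum: 0.3499 + 0.0723 + 0.3501 + 0.3403 = 1.113 nats.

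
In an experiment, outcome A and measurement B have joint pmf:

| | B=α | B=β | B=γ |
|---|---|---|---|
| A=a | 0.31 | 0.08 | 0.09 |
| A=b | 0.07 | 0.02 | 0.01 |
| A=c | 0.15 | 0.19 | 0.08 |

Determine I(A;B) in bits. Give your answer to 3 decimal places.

Marginals: p(A) = (0.4800, 0.1000, 0.4200), p(B) = (0.5300, 0.2900, 0.1800).
I(A;B) = Σ p(x,y)·log₂[p(x,y)/(p(x)p(y))].
  (a,α): 0.31·log₂(1.2186) = 0.0884
  (a,β): 0.08·log₂(0.5747) = -0.0639
  (a,γ): 0.09·log₂(1.0417) = 0.0053
  (b,α): 0.07·log₂(1.3208) = 0.0281
  (b,β): 0.02·log₂(0.6897) = -0.0107
  (b,γ): 0.01·log₂(0.5556) = -0.0085
  (c,α): 0.15·log₂(0.6739) = -0.0854
  (c,β): 0.19·log₂(1.5599) = 0.1219
  (c,γ): 0.08·log₂(1.0582) = 0.0065
Sum = 0.082 bits.

0.082 bits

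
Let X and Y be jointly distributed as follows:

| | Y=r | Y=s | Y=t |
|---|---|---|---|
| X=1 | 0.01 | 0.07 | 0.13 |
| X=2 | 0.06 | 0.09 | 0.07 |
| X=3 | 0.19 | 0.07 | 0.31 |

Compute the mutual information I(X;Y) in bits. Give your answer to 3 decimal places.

0.114 bits

Marginals: p(X) = (0.2100, 0.2200, 0.5700), p(Y) = (0.2600, 0.2300, 0.5100).
I(X;Y) = Σ p(x,y)·log₂[p(x,y)/(p(x)p(y))].
  (1,r): 0.01·log₂(0.1832) = -0.0245
  (1,s): 0.07·log₂(1.4493) = 0.0375
  (1,t): 0.13·log₂(1.2138) = 0.0363
  (2,r): 0.06·log₂(1.0490) = 0.0041
  (2,s): 0.09·log₂(1.7787) = 0.0748
  (2,t): 0.07·log₂(0.6239) = -0.0476
  (3,r): 0.19·log₂(1.2821) = 0.0681
  (3,s): 0.07·log₂(0.5339) = -0.0634
  (3,t): 0.31·log₂(1.0664) = 0.0287
Sum = 0.114 bits.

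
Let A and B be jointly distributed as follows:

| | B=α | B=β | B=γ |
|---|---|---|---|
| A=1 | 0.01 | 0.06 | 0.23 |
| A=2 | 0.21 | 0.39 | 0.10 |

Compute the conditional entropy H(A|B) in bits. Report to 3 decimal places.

Chain rule: H(A|B) = H(A,B) − H(B).
Marginals: p(A) = (0.3000, 0.7000), p(B) = (0.2200, 0.4500, 0.3300).
H(A,B) = 2.1325 bits; H(B) = 1.5268 bits.
H(A|B) = 2.1325 − 1.5268 = 0.606 bits.

0.606 bits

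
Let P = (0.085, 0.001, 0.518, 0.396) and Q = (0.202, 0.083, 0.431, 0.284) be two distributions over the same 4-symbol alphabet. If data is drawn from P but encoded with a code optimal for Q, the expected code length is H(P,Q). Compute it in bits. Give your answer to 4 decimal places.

H(P,Q) = −Σ p·log₂ q.
  −0.085·log₂(0.202) = 0.19614
  −0.001·log₂(0.083) = 0.00359
  −0.518·log₂(0.431) = 0.62898
  −0.396·log₂(0.284) = 0.71915
H(P,Q) = 1.5479 bits.

1.5479 bits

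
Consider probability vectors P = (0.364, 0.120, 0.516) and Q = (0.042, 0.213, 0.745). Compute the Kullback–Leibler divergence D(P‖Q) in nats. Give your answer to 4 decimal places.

D(P‖Q) = Σ p·ln(p/q).
  0.364·ln(0.364/0.042) = 0.78605
  0.120·ln(0.120/0.213) = -0.06886
  0.516·ln(0.516/0.745) = -0.18952
D(P‖Q) = 0.5277 nats.

0.5277 nats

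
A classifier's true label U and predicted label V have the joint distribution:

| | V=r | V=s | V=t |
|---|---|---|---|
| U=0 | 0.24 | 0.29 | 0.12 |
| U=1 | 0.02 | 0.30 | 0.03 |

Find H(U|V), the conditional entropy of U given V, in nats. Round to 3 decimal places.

0.554 nats

Chain rule: H(U|V) = H(U,V) − H(V).
Marginals: p(U) = (0.6500, 0.3500), p(V) = (0.2600, 0.5900, 0.1500).
H(U,V) = 1.5006 nats; H(V) = 0.9461 nats.
H(U|V) = 1.5006 − 0.9461 = 0.554 nats.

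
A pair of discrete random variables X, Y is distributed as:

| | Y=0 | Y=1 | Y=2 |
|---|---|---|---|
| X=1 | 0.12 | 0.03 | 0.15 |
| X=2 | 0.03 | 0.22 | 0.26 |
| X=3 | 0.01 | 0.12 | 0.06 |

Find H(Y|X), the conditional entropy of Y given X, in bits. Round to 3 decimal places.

1.272 bits

Chain rule: H(Y|X) = H(X,Y) − H(X).
Marginals: p(X) = (0.3000, 0.5100, 0.1900), p(Y) = (0.1600, 0.3700, 0.4700).
H(X,Y) = 2.7440 bits; H(X) = 1.4717 bits.
H(Y|X) = 2.7440 − 1.4717 = 1.272 bits.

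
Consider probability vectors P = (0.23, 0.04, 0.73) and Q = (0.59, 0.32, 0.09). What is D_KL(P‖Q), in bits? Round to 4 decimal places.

D(P‖Q) = Σ p·log₂(p/q).
  0.23·log₂(0.23/0.59) = -0.31259
  0.04·log₂(0.04/0.32) = -0.12000
  0.73·log₂(0.73/0.09) = 2.20453
D(P‖Q) = 1.7719 bits.

1.7719 bits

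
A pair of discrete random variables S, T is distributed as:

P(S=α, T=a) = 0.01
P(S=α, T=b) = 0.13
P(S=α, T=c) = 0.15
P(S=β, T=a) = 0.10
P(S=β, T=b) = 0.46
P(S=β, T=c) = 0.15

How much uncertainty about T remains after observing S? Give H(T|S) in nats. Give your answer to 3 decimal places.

0.866 nats

Chain rule: H(T|S) = H(S,T) − H(S).
Marginals: p(S) = (0.2900, 0.7100), p(T) = (0.1100, 0.5900, 0.3000).
H(S,T) = 1.4679 nats; H(S) = 0.6022 nats.
H(T|S) = 1.4679 − 0.6022 = 0.866 nats.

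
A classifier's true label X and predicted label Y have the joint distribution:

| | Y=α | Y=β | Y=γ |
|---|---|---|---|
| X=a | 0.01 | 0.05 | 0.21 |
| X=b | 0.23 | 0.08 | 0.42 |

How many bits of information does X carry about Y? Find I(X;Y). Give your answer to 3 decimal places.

0.078 bits

Marginals: p(X) = (0.2700, 0.7300), p(Y) = (0.2400, 0.1300, 0.6300).
I(X;Y) = H(X) + H(Y) − H(X,Y).
H(X) = 0.8415, H(Y) = 1.2967, H(X,Y) = 2.0602.
I(X;Y) = 0.8415 + 1.2967 − 2.0602 = 0.078 bits.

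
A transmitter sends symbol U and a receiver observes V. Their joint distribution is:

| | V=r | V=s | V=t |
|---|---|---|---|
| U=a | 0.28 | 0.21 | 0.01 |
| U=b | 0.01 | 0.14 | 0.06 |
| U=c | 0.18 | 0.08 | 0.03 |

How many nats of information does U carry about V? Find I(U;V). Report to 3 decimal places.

Marginals: p(U) = (0.5000, 0.2100, 0.2900), p(V) = (0.4700, 0.4300, 0.1000).
I(U;V) = Σ p(x,y)·ln[p(x,y)/(p(x)p(y))].
  (a,r): 0.28·ln(1.1915) = 0.0491
  (a,s): 0.21·ln(0.9767) = -0.0049
  (a,t): 0.01·ln(0.2000) = -0.0161
  (b,r): 0.01·ln(0.1013) = -0.0229
  (b,s): 0.14·ln(1.5504) = 0.0614
  (b,t): 0.06·ln(2.8571) = 0.0630
  (c,r): 0.18·ln(1.3206) = 0.0501
  (c,s): 0.08·ln(0.6415) = -0.0355
  (c,t): 0.03·ln(1.0345) = 0.0010
Sum = 0.145 nats.

0.145 nats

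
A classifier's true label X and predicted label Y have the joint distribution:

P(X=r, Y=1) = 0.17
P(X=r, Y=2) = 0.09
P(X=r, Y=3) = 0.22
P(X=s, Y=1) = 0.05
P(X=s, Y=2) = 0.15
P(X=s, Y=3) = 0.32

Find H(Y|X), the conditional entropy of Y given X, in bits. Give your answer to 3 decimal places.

1.382 bits

Marginals: p(X) = (0.4800, 0.5200), p(Y) = (0.2200, 0.2400, 0.5400).
H(Y|X) = Σ p(X) · H(Y|X=·).
  X=r: p=0.4800, H(Y|X=r) = 1.4991
  X=s: p=0.5200, H(Y|X=s) = 1.2733
Weighted sum = 1.382 bits.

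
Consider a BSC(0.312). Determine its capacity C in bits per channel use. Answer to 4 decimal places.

0.1045 bits

Binary symmetric channel: C = 1 − h₂(ε) where h₂ is the binary entropy function.
h₂(0.312) = −0.312·log₂0.312 − 0.688·log₂0.688 = 0.8955.
C = 1 − 0.8955 = 0.1045 bits per channel use.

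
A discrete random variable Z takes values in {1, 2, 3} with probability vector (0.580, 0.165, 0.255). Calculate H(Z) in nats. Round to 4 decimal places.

H(Z) = −Σ p·ln p.
  −(0.580)·ln(0.580) = 0.31594
  −(0.165)·ln(0.165) = 0.29730
  −(0.255)·ln(0.255) = 0.34846
Sum: 0.31594 + 0.29730 + 0.34846 = 0.9617 nats.

0.9617 nats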